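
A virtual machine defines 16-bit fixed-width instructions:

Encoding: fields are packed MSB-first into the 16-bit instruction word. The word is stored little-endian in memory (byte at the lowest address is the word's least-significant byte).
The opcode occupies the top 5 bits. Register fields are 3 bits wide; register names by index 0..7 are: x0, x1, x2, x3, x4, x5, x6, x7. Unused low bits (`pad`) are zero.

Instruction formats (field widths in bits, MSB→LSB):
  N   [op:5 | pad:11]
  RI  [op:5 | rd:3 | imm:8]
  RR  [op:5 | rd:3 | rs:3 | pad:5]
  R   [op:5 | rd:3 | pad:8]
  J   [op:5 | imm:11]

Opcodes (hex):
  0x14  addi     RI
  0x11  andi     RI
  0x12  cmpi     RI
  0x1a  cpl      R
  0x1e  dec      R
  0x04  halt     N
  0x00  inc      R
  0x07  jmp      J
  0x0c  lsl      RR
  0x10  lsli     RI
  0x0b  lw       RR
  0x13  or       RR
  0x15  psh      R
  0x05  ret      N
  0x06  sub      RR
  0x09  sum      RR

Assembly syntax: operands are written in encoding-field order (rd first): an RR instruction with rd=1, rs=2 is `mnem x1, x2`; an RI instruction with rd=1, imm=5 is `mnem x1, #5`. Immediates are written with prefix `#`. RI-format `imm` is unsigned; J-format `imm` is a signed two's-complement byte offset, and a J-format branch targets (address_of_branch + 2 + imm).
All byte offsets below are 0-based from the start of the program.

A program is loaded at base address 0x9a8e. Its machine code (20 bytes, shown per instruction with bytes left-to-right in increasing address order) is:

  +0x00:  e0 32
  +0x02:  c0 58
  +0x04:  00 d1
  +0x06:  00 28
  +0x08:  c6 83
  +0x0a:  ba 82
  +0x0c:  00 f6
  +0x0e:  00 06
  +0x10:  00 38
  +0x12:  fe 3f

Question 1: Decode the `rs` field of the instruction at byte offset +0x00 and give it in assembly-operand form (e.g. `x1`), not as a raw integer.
+0x00: e0 32 ⇒ word 0x32e0 (little)
  opcode bits[15:11]=0x6: sub/RR
  rd: (w>>8)&0x7=0x2 → x2
  rs: (w>>5)&0x7=0x7 → x7

x7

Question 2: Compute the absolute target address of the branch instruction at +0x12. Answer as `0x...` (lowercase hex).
@+12  little-endian(fe 3f) = 0x3ffe
  op=0x3ffe>>11=0x7 ⇒ jmp (J)
  imm: (w>>0)&0x7ff=0x7fe (s11→-2) → #-2
  target = base 0x9a8e + off 0x12 + 2 + imm -2 = 0x9aa0

0x9aa0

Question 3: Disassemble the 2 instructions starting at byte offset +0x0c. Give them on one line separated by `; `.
dec x6; inc x6

@+0c  little-endian(00 f6) = 0xf600
  opcode bits[15:11]=0x1e: dec/R
  rd: (w>>8)&0x7=0x6 → x6
@+0e  little-endian(00 06) = 0x0600
  opcode bits[15:11]=0x0: inc/R
  rd: (w>>8)&0x7=0x6 → x6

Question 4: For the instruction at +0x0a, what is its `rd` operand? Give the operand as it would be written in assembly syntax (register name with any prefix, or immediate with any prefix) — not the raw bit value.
x2

@+0a  little-endian(ba 82) = 0x82ba
  op=0x82ba>>11=0x10 ⇒ lsli (RI)
  rd: (w>>8)&0x7=0x2 → x2
  imm: (w>>0)&0xff=0xba → #186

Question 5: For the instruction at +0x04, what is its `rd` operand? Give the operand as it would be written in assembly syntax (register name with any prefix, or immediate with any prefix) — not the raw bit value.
off 0x04: read 00 d1 as little → 0xd100
  top 5b → 0x1a → cpl [R]
  rd: (w>>8)&0x7=0x1 → x1

x1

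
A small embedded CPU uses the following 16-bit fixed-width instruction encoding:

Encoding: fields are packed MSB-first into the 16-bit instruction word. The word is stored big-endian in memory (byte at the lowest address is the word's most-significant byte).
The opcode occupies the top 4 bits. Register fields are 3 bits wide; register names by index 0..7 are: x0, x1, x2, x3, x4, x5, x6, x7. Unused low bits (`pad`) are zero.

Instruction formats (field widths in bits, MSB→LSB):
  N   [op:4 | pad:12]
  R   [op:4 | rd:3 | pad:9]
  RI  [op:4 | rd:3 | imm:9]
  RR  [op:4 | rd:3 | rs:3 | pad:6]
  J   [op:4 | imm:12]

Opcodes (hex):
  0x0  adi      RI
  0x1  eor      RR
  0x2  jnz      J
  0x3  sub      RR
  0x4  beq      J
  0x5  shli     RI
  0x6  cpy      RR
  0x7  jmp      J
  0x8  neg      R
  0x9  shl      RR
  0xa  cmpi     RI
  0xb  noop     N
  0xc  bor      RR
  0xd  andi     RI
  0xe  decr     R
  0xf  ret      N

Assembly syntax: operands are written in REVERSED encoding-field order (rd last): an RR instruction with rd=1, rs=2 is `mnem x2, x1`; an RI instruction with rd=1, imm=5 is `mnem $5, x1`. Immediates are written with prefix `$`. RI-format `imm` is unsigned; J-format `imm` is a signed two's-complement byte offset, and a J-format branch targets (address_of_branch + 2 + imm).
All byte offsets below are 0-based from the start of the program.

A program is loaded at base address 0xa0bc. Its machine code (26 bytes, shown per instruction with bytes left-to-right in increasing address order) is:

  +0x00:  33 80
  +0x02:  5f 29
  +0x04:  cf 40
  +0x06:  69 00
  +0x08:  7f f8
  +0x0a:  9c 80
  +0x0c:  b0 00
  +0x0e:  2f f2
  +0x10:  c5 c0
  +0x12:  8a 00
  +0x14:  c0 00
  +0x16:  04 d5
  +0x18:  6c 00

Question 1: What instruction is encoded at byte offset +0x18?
[18] 6c 00 → 0x6c00
  top 4b → 0x6 → cpy [RR]
  rd@[11:9]=0x6 ⇒ x6
  rs@[8:6]=0x0 ⇒ x0

cpy x0, x6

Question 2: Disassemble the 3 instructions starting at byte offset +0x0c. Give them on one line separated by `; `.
noop; jnz $-14; bor x7, x2

off 0x0c: read b0 00 as big → 0xb000
  top 4b → 0xb → noop [N]
off 0x0e: read 2f f2 as big → 0x2ff2
  top 4b → 0x2 → jnz [J]
  imm: (w>>0)&0xfff=0xff2 (s12→-14) → $-14
off 0x10: read c5 c0 as big → 0xc5c0
  top 4b → 0xc → bor [RR]
  rd: (w>>9)&0x7=0x2 → x2
  rs: (w>>6)&0x7=0x7 → x7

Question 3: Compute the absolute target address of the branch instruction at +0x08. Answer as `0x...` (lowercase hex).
+0x08: 7f f8 ⇒ word 0x7ff8 (big)
  top 4b → 0x7 → jmp [J]
  imm@[11:0]=0xff8 (s12→-8) ⇒ $-8
  target = base 0xa0bc + off 0x08 + 2 + imm -8 = 0xa0be

0xa0be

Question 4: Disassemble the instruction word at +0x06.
[06] 69 00 → 0x6900
  op=0x6900>>12=0x6 ⇒ cpy (RR)
  rd@[11:9]=0x4 ⇒ x4
  rs@[8:6]=0x4 ⇒ x4

cpy x4, x4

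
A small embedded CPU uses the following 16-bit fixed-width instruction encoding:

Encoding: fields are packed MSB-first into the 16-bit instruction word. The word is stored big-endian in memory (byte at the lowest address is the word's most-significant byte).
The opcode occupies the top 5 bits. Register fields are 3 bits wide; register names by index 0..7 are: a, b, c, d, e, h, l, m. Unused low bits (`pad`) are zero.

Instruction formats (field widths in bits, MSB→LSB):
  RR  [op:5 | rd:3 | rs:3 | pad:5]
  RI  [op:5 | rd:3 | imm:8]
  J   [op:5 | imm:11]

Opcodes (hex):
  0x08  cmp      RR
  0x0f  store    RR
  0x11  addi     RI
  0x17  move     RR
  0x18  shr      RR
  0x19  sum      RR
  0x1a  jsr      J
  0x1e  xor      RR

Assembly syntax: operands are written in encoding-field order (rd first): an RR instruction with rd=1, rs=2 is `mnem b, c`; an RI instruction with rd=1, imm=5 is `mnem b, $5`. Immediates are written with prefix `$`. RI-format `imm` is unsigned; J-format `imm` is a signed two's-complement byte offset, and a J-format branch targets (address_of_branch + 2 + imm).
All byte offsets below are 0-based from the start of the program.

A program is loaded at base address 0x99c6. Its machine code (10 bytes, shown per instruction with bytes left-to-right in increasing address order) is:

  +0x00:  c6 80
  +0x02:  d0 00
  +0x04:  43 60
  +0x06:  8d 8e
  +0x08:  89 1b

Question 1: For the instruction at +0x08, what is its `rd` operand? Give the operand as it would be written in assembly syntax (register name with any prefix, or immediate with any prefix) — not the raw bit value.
b

[08] 89 1b → 0x891b
  opcode bits[15:11]=0x11: addi/RI
  [10:8] rd=1 = b
  [7:0] imm=27 = $27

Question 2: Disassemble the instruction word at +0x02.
jsr $0

[02] d0 00 → 0xd000
  op=0xd000>>11=0x1a ⇒ jsr (J)
  [10:0] imm=0 = $0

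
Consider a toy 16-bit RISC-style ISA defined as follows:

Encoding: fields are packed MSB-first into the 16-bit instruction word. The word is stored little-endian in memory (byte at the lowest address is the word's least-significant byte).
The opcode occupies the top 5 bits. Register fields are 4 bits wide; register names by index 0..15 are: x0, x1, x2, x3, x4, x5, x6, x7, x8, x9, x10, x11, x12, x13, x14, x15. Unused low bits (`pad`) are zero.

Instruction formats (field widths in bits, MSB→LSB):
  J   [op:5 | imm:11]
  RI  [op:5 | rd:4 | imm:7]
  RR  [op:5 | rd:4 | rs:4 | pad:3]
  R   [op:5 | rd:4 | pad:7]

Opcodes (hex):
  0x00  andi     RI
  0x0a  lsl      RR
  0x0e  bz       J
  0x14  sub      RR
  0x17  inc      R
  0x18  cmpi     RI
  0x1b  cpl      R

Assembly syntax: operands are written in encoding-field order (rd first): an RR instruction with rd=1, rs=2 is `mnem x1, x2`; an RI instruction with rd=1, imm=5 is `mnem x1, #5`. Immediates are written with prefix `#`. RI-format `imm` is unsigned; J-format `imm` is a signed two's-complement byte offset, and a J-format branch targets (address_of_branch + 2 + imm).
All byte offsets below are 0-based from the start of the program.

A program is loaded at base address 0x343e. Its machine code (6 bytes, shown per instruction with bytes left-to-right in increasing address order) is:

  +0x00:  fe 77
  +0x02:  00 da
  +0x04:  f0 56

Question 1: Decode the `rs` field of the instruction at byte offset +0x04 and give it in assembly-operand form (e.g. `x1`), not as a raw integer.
x14

@+04  little-endian(f0 56) = 0x56f0
  opcode bits[15:11]=0xa: lsl/RR
  rd@[10:7]=0xd ⇒ x13
  rs@[6:3]=0xe ⇒ x14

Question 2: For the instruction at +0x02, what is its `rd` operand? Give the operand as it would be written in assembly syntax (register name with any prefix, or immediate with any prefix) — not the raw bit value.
[02] 00 da → 0xda00
  top 5b → 0x1b → cpl [R]
  [10:7] rd=4 = x4

x4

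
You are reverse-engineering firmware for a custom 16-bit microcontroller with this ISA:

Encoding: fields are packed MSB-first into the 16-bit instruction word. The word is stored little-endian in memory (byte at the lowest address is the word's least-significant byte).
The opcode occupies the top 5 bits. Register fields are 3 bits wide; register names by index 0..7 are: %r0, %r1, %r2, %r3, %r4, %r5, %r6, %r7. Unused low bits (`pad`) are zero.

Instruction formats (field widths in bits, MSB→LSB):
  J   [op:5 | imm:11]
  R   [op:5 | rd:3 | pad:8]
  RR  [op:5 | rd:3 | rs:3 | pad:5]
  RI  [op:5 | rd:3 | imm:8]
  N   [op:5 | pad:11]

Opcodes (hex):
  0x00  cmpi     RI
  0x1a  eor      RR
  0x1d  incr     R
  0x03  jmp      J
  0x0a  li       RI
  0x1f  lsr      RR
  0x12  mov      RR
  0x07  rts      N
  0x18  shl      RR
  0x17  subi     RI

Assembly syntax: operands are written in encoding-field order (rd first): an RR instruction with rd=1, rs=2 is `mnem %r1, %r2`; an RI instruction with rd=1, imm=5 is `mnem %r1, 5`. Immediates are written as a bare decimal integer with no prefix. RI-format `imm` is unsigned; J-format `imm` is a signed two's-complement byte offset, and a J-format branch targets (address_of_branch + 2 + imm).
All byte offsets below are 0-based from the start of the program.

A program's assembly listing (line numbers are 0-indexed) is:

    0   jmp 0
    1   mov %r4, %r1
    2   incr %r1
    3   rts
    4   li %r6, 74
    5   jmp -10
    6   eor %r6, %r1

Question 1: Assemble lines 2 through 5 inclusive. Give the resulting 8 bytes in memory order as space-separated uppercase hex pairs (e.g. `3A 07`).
line 2 (incr): pack op=0x1d:5|rd=1:3|pad=0:8 = 0xe900; little→ 00 e9
line 3 (rts): pack op=0x7:5|pad=0:11 = 0x3800; little→ 00 38
line 4 (li): pack op=0xa:5|rd=6:3|imm=74:8 = 0x564a; little→ 4a 56
line 5 (jmp): pack op=0x3:5|imm=-10:11 = 0x1ff6; little→ f6 1f

00 E9 00 38 4A 56 F6 1F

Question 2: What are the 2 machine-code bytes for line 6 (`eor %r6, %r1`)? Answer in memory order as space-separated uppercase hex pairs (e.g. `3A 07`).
L6: eor op=0x1a:5|rd=6:3|rs=1:3|pad=0:5 ⇒ 0xd620 ⇒ little 20 d6

20 D6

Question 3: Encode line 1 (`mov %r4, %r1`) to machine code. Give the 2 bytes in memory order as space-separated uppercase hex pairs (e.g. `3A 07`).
20 94

L1: mov op=0x12:5|rd=4:3|rs=1:3|pad=0:5 ⇒ 0x9420 ⇒ little 20 94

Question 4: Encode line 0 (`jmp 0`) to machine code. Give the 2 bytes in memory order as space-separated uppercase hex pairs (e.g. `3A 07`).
00 18

L0: jmp op=0x3:5|imm=0:11 ⇒ 0x1800 ⇒ little 00 18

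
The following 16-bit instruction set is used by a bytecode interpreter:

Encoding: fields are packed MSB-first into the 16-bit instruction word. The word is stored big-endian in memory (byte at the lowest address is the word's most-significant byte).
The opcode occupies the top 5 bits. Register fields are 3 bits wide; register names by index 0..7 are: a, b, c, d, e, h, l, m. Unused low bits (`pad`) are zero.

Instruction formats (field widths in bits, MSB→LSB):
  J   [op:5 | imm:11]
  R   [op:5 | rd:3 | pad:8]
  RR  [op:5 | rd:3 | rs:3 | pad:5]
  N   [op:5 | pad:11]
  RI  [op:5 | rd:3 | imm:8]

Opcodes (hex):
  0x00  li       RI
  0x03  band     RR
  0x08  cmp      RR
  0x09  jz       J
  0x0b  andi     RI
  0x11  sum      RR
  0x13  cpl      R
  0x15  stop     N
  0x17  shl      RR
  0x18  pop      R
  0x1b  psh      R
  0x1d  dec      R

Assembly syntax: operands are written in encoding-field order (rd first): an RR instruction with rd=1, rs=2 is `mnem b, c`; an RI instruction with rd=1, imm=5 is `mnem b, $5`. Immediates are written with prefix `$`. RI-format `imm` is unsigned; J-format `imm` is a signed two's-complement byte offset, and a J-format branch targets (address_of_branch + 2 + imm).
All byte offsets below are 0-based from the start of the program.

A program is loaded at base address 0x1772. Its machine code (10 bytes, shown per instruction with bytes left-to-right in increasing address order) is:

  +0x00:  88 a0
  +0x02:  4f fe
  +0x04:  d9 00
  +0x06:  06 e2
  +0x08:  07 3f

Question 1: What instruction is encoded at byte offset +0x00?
sum a, h

off 0x00: read 88 a0 as big → 0x88a0
  op=0x88a0>>11=0x11 ⇒ sum (RR)
  rd@[10:8]=0x0 ⇒ a
  rs@[7:5]=0x5 ⇒ h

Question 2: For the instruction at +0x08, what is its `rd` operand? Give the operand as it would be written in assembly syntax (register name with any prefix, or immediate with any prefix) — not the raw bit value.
off 0x08: read 07 3f as big → 0x073f
  op=0x073f>>11=0x0 ⇒ li (RI)
  rd@[10:8]=0x7 ⇒ m
  imm@[7:0]=0x3f ⇒ $63

m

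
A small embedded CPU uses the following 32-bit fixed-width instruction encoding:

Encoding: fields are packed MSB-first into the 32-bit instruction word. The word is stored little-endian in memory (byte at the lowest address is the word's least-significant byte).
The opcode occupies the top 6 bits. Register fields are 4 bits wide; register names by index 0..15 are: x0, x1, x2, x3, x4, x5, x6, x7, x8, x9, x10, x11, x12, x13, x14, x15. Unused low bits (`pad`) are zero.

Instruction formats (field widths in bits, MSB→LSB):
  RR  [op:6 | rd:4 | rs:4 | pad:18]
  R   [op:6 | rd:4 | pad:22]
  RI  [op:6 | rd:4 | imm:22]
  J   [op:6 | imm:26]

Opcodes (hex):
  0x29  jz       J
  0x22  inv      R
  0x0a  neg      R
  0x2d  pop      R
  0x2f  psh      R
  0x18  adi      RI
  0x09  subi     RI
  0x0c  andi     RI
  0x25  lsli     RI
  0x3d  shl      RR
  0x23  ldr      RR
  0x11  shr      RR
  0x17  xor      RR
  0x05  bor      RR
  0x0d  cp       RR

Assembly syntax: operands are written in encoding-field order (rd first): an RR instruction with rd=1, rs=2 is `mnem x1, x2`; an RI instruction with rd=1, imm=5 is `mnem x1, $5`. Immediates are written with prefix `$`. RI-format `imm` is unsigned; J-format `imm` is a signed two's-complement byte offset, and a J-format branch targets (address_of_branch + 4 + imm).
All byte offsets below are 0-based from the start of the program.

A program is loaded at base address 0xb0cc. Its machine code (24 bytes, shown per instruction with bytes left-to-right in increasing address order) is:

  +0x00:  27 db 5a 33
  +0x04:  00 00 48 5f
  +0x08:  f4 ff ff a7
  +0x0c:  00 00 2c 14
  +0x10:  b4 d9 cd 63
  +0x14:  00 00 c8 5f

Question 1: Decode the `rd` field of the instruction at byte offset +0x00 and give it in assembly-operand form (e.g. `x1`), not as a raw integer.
x13

[00] 27 db 5a 33 → 0x335adb27
  op=0x335adb27>>26=0xc ⇒ andi (RI)
  rd: (w>>22)&0xf=0xd → x13
  imm: (w>>0)&0x3fffff=0x1adb27 → $1760039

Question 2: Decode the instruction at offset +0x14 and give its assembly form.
xor x15, x2

[14] 00 00 c8 5f → 0x5fc80000
  op=0x5fc80000>>26=0x17 ⇒ xor (RR)
  rd: (w>>22)&0xf=0xf → x15
  rs: (w>>18)&0xf=0x2 → x2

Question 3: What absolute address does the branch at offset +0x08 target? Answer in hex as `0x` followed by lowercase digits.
+0x08: f4 ff ff a7 ⇒ word 0xa7fffff4 (little)
  top 6b → 0x29 → jz [J]
  [25:0] imm=67108852 (s26→-12) = $-12
  target = base 0xb0cc + off 0x08 + 4 + imm -12 = 0xb0cc

0xb0cc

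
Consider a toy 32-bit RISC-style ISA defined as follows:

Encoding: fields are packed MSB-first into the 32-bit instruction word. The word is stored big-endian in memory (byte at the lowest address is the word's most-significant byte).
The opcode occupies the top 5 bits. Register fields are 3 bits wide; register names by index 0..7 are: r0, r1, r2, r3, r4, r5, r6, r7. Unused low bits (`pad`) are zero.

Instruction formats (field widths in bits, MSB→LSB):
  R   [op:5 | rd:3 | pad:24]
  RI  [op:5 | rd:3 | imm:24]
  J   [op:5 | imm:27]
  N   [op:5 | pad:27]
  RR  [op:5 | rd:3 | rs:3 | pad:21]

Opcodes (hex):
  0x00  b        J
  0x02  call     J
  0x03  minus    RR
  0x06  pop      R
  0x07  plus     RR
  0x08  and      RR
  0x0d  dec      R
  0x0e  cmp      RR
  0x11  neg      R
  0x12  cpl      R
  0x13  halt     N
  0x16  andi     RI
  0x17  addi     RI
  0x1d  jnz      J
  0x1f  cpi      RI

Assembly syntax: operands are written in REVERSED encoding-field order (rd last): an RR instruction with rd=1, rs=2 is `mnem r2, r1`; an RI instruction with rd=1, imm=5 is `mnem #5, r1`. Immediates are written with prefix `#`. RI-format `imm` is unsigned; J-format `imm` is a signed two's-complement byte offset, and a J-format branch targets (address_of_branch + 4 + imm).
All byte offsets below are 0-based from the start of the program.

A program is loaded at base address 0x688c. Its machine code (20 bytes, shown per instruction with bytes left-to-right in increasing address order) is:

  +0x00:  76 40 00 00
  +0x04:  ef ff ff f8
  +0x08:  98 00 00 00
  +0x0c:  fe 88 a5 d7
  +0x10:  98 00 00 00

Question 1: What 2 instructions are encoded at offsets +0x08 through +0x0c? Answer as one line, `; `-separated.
@+08  big-endian(98 00 00 00) = 0x98000000
  opcode bits[31:27]=0x13: halt/N
@+0c  big-endian(fe 88 a5 d7) = 0xfe88a5d7
  opcode bits[31:27]=0x1f: cpi/RI
  [26:24] rd=6 = r6
  [23:0] imm=8955351 = #8955351

halt; cpi #8955351, r6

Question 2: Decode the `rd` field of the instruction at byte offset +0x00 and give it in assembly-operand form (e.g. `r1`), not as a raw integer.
+0x00: 76 40 00 00 ⇒ word 0x76400000 (big)
  opcode bits[31:27]=0xe: cmp/RR
  [26:24] rd=6 = r6
  [23:21] rs=2 = r2

r6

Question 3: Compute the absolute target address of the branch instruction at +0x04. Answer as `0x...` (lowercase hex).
0x688c

+0x04: ef ff ff f8 ⇒ word 0xeffffff8 (big)
  opcode bits[31:27]=0x1d: jnz/J
  imm@[26:0]=0x7fffff8 (s27→-8) ⇒ #-8
  target = base 0x688c + off 0x04 + 4 + imm -8 = 0x688c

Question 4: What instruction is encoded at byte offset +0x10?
+0x10: 98 00 00 00 ⇒ word 0x98000000 (big)
  opcode bits[31:27]=0x13: halt/N

halt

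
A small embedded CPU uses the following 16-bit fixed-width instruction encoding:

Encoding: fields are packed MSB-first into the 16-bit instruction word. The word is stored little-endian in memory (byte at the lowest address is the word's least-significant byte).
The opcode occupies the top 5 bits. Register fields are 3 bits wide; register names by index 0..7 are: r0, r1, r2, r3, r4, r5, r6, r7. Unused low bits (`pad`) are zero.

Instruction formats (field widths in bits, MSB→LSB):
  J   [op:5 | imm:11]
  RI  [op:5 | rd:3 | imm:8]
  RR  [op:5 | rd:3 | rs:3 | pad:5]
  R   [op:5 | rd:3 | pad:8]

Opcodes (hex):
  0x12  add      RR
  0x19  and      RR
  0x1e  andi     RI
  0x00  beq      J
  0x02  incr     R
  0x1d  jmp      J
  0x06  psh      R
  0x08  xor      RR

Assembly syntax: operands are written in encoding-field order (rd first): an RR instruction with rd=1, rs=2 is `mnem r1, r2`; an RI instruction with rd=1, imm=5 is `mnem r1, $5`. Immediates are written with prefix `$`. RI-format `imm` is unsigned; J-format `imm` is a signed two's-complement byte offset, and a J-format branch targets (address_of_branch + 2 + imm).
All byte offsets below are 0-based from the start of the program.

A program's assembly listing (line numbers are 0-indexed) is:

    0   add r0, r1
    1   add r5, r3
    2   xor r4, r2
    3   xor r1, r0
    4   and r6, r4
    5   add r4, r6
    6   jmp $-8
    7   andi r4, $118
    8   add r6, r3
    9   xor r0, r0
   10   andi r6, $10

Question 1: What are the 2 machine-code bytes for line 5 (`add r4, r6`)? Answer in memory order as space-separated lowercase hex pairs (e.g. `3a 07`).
5. add fields op=0x12:5|rd=4:3|rs=6:3|pad=0:5 → word 94c0h → c0 94

c0 94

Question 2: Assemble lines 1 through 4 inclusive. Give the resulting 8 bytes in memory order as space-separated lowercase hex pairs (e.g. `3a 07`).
60 95 40 44 00 41 80 ce

1. add fields op=0x12:5|rd=5:3|rs=3:3|pad=0:5 → word 9560h → 60 95
2. xor fields op=0x8:5|rd=4:3|rs=2:3|pad=0:5 → word 4440h → 40 44
3. xor fields op=0x8:5|rd=1:3|rs=0:3|pad=0:5 → word 4100h → 00 41
4. and fields op=0x19:5|rd=6:3|rs=4:3|pad=0:5 → word ce80h → 80 ce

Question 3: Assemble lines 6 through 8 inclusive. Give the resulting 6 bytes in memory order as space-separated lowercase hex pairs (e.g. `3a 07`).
f8 ef 76 f4 60 96

L6: jmp op=0x1d:5|imm=-8:11 ⇒ 0xeff8 ⇒ little f8 ef
L7: andi op=0x1e:5|rd=4:3|imm=118:8 ⇒ 0xf476 ⇒ little 76 f4
L8: add op=0x12:5|rd=6:3|rs=3:3|pad=0:5 ⇒ 0x9660 ⇒ little 60 96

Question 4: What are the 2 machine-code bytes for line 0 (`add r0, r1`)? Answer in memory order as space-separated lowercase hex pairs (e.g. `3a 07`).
20 90

0. add fields op=0x12:5|rd=0:3|rs=1:3|pad=0:5 → word 9020h → 20 90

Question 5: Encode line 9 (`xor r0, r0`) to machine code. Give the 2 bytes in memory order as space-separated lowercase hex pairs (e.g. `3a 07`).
00 40

L9: xor op=0x8:5|rd=0:3|rs=0:3|pad=0:5 ⇒ 0x4000 ⇒ little 00 40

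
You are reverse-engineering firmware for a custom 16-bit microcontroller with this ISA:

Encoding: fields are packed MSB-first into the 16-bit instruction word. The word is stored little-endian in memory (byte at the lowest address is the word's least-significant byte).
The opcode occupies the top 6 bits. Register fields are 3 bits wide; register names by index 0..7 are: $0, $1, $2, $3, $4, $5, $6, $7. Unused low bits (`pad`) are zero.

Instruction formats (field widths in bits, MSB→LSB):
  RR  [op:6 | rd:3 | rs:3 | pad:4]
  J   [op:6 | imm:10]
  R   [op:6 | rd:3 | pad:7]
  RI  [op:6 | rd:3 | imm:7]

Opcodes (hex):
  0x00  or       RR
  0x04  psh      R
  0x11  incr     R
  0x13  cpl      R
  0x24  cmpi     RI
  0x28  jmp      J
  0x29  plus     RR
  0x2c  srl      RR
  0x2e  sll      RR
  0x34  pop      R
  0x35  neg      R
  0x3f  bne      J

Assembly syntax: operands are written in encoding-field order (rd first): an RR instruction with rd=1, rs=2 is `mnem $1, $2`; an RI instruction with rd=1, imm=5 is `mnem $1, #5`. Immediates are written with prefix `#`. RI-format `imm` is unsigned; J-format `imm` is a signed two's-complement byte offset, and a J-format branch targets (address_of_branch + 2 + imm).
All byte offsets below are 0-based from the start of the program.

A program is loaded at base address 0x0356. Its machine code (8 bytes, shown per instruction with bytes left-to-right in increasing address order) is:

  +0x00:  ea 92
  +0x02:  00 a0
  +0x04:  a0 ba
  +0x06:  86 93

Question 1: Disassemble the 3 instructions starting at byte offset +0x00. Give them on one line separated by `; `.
cmpi $5, #106; jmp #0; sll $5, $2

off 0x00: read ea 92 as little → 0x92ea
  top 6b → 0x24 → cmpi [RI]
  rd@[9:7]=0x5 ⇒ $5
  imm@[6:0]=0x6a ⇒ #106
off 0x02: read 00 a0 as little → 0xa000
  top 6b → 0x28 → jmp [J]
  imm@[9:0]=0x0 ⇒ #0
off 0x04: read a0 ba as little → 0xbaa0
  top 6b → 0x2e → sll [RR]
  rd@[9:7]=0x5 ⇒ $5
  rs@[6:4]=0x2 ⇒ $2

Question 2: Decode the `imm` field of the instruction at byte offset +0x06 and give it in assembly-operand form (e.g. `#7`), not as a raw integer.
#6

+0x06: 86 93 ⇒ word 0x9386 (little)
  op=0x9386>>10=0x24 ⇒ cmpi (RI)
  rd@[9:7]=0x7 ⇒ $7
  imm@[6:0]=0x6 ⇒ #6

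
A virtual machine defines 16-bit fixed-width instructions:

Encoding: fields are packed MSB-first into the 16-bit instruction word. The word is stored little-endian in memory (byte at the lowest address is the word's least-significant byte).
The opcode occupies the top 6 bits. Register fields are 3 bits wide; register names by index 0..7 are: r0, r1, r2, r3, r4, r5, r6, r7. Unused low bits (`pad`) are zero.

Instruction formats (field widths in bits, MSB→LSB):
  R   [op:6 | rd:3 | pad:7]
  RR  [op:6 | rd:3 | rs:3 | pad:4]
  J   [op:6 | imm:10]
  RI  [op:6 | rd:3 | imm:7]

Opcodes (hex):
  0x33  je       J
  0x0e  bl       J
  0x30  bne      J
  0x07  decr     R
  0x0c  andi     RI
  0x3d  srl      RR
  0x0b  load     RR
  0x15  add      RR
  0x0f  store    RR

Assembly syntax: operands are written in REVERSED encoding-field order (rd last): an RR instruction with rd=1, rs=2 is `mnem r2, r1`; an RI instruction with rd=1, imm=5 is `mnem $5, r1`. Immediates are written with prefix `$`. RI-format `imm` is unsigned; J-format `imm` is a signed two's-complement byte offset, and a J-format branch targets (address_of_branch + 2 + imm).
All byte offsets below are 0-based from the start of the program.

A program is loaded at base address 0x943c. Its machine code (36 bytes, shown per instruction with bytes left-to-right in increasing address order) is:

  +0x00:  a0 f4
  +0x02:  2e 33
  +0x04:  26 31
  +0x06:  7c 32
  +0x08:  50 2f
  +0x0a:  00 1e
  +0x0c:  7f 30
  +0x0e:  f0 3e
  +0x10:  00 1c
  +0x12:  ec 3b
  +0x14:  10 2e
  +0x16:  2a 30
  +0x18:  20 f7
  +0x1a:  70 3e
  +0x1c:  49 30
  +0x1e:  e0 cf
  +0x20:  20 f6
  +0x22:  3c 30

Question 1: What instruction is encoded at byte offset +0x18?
srl r2, r6

[18] 20 f7 → 0xf720
  op=0xf720>>10=0x3d ⇒ srl (RR)
  [9:7] rd=6 = r6
  [6:4] rs=2 = r2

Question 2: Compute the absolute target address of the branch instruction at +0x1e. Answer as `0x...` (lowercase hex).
0x943c

[1e] e0 cf → 0xcfe0
  op=0xcfe0>>10=0x33 ⇒ je (J)
  imm: (w>>0)&0x3ff=0x3e0 (s10→-32) → $-32
  target = base 0x943c + off 0x1e + 2 + imm -32 = 0x943c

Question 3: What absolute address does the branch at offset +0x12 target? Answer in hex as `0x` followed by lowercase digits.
+0x12: ec 3b ⇒ word 0x3bec (little)
  op=0x3bec>>10=0xe ⇒ bl (J)
  [9:0] imm=1004 (s10→-20) = $-20
  target = base 0x943c + off 0x12 + 2 + imm -20 = 0x943c

0x943c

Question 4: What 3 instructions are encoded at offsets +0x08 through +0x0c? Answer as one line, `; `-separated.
load r5, r6; decr r4; andi $127, r0

+0x08: 50 2f ⇒ word 0x2f50 (little)
  opcode bits[15:10]=0xb: load/RR
  rd@[9:7]=0x6 ⇒ r6
  rs@[6:4]=0x5 ⇒ r5
+0x0a: 00 1e ⇒ word 0x1e00 (little)
  opcode bits[15:10]=0x7: decr/R
  rd@[9:7]=0x4 ⇒ r4
+0x0c: 7f 30 ⇒ word 0x307f (little)
  opcode bits[15:10]=0xc: andi/RI
  rd@[9:7]=0x0 ⇒ r0
  imm@[6:0]=0x7f ⇒ $127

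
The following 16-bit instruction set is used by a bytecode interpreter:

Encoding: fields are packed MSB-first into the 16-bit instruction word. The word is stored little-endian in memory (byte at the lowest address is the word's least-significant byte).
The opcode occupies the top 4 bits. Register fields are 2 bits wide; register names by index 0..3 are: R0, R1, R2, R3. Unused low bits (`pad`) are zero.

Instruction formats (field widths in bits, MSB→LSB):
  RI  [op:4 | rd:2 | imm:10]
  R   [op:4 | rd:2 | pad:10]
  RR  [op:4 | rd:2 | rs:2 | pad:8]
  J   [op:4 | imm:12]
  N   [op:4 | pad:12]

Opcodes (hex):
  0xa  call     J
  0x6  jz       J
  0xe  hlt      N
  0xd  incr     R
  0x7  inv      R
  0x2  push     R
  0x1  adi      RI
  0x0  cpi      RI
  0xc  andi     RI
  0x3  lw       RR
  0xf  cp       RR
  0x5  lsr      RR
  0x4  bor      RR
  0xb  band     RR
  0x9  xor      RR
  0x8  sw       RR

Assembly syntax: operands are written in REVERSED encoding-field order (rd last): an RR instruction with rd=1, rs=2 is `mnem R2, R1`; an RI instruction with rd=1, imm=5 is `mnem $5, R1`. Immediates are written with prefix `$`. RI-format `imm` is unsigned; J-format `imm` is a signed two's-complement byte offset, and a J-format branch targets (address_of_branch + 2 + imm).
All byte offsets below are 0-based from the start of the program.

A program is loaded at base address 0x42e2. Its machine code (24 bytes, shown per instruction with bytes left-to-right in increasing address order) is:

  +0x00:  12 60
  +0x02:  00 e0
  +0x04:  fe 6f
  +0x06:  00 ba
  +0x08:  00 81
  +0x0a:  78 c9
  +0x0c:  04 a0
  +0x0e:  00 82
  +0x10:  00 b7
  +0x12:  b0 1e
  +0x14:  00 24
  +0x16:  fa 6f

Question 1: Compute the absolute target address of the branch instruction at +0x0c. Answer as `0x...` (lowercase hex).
0x42f4

+0x0c: 04 a0 ⇒ word 0xa004 (little)
  opcode bits[15:12]=0xa: call/J
  imm@[11:0]=0x4 ⇒ $4
  target = base 0x42e2 + off 0x0c + 2 + imm 4 = 0x42f4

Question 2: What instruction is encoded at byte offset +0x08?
sw R1, R0

@+08  little-endian(00 81) = 0x8100
  opcode bits[15:12]=0x8: sw/RR
  rd@[11:10]=0x0 ⇒ R0
  rs@[9:8]=0x1 ⇒ R1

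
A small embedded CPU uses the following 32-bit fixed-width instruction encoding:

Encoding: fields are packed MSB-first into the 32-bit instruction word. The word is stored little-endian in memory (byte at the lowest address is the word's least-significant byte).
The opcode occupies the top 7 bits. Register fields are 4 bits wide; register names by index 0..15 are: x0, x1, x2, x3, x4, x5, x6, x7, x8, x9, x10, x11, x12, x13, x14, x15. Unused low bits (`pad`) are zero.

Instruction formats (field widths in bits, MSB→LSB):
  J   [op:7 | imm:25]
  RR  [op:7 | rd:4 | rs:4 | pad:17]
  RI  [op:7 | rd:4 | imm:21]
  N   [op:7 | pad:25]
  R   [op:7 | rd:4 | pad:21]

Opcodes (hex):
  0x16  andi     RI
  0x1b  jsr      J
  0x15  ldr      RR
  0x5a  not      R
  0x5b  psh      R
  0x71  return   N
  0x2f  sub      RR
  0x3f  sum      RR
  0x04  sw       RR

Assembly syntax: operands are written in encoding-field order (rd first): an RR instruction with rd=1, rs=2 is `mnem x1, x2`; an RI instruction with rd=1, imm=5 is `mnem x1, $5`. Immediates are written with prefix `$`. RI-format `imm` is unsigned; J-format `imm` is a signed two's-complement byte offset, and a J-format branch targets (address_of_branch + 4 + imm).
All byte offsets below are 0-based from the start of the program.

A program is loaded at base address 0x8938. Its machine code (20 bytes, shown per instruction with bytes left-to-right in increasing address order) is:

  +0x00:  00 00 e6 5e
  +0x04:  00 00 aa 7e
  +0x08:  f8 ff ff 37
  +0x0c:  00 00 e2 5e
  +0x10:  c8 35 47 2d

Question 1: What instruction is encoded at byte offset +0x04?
sum x5, x5

[04] 00 00 aa 7e → 0x7eaa0000
  op=0x7eaa0000>>25=0x3f ⇒ sum (RR)
  rd: (w>>21)&0xf=0x5 → x5
  rs: (w>>17)&0xf=0x5 → x5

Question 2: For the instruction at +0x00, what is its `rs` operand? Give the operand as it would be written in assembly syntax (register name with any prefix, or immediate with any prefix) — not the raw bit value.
+0x00: 00 00 e6 5e ⇒ word 0x5ee60000 (little)
  op=0x5ee60000>>25=0x2f ⇒ sub (RR)
  rd@[24:21]=0x7 ⇒ x7
  rs@[20:17]=0x3 ⇒ x3

x3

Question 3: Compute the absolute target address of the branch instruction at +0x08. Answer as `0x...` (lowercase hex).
0x893c

[08] f8 ff ff 37 → 0x37fffff8
  top 7b → 0x1b → jsr [J]
  imm@[24:0]=0x1fffff8 (s25→-8) ⇒ $-8
  target = base 0x8938 + off 0x08 + 4 + imm -8 = 0x893c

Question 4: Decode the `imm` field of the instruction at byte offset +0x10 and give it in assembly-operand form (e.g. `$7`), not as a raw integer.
$472520

[10] c8 35 47 2d → 0x2d4735c8
  top 7b → 0x16 → andi [RI]
  [24:21] rd=10 = x10
  [20:0] imm=472520 = $472520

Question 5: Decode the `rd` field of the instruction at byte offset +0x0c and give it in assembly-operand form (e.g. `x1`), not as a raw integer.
off 0x0c: read 00 00 e2 5e as little → 0x5ee20000
  top 7b → 0x2f → sub [RR]
  rd: (w>>21)&0xf=0x7 → x7
  rs: (w>>17)&0xf=0x1 → x1

x7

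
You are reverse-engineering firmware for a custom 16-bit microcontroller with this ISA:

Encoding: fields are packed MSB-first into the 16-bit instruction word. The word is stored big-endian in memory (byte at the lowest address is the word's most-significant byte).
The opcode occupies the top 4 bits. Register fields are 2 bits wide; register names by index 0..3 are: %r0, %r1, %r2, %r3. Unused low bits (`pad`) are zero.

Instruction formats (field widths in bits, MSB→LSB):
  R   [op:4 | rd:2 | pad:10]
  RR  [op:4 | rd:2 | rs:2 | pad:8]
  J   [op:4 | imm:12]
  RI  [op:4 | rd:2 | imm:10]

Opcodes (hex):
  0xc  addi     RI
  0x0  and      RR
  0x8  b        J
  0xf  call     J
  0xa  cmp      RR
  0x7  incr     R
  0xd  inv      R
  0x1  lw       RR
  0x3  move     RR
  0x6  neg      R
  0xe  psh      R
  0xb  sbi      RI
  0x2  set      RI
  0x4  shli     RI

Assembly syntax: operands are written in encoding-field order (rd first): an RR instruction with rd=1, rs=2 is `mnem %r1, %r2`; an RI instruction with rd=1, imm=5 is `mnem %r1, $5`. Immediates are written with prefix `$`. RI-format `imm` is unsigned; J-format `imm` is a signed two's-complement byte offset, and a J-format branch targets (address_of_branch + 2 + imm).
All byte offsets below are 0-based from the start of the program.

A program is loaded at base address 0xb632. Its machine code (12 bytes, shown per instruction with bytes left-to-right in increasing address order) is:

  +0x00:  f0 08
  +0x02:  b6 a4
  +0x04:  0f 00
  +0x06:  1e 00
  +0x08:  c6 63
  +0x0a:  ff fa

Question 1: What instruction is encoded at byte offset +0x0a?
call $-6

@+0a  big-endian(ff fa) = 0xfffa
  top 4b → 0xf → call [J]
  [11:0] imm=4090 (s12→-6) = $-6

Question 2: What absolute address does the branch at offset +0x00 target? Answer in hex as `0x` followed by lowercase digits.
off 0x00: read f0 08 as big → 0xf008
  top 4b → 0xf → call [J]
  [11:0] imm=8 = $8
  target = base 0xb632 + off 0x00 + 2 + imm 8 = 0xb63c

0xb63c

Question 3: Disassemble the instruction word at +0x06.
+0x06: 1e 00 ⇒ word 0x1e00 (big)
  op=0x1e00>>12=0x1 ⇒ lw (RR)
  rd@[11:10]=0x3 ⇒ %r3
  rs@[9:8]=0x2 ⇒ %r2

lw %r3, %r2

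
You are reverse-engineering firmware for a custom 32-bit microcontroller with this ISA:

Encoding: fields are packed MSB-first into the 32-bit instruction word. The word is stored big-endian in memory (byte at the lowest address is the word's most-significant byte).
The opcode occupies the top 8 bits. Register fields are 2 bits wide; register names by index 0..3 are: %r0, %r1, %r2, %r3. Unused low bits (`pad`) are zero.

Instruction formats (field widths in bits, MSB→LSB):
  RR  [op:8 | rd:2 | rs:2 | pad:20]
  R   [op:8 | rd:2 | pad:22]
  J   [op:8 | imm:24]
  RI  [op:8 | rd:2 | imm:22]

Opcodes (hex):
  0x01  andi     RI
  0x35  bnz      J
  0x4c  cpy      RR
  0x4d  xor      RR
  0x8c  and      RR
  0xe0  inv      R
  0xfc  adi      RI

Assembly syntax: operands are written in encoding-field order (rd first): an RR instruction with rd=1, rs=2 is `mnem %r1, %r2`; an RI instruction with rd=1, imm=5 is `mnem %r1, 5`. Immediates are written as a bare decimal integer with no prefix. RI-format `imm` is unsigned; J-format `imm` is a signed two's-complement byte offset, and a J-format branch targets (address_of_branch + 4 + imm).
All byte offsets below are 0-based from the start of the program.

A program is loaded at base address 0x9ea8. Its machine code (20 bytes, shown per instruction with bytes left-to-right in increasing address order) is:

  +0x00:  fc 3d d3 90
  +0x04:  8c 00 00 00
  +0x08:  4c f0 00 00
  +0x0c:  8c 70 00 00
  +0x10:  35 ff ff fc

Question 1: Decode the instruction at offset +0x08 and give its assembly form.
[08] 4c f0 00 00 → 0x4cf00000
  top 8b → 0x4c → cpy [RR]
  [23:22] rd=3 = %r3
  [21:20] rs=3 = %r3

cpy %r3, %r3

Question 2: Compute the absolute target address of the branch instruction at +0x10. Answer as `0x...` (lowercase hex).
[10] 35 ff ff fc → 0x35fffffc
  top 8b → 0x35 → bnz [J]
  imm: (w>>0)&0xffffff=0xfffffc (s24→-4) → -4
  target = base 0x9ea8 + off 0x10 + 4 + imm -4 = 0x9eb8

0x9eb8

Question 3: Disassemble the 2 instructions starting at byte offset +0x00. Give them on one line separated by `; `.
adi %r0, 4051856; and %r0, %r0

+0x00: fc 3d d3 90 ⇒ word 0xfc3dd390 (big)
  opcode bits[31:24]=0xfc: adi/RI
  rd: (w>>22)&0x3=0x0 → %r0
  imm: (w>>0)&0x3fffff=0x3dd390 → 4051856
+0x04: 8c 00 00 00 ⇒ word 0x8c000000 (big)
  opcode bits[31:24]=0x8c: and/RR
  rd: (w>>22)&0x3=0x0 → %r0
  rs: (w>>20)&0x3=0x0 → %r0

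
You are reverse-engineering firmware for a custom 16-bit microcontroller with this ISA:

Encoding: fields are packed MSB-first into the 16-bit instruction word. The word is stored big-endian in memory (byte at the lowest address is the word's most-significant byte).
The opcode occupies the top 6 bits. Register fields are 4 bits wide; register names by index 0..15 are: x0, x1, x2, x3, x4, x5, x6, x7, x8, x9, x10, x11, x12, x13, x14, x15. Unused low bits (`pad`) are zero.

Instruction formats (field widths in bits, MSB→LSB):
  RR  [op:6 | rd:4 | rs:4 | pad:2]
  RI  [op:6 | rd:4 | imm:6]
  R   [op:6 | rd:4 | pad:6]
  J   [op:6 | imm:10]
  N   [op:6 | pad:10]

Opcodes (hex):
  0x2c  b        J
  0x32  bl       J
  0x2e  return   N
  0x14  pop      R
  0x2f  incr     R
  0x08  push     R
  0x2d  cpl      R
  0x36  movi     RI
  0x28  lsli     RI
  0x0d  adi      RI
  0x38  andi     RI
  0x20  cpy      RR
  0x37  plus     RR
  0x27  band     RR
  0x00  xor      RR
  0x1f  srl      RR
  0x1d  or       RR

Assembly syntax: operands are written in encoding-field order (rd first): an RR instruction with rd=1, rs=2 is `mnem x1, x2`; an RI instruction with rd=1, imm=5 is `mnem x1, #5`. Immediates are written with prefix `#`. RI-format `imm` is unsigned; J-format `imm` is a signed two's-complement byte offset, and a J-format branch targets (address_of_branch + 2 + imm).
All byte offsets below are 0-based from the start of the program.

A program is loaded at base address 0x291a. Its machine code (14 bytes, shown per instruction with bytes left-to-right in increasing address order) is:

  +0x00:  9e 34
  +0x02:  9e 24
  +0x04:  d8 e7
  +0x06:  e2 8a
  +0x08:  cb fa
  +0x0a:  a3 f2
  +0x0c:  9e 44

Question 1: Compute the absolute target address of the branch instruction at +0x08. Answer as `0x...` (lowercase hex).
0x291e

[08] cb fa → 0xcbfa
  op=0xcbfa>>10=0x32 ⇒ bl (J)
  [9:0] imm=1018 (s10→-6) = #-6
  target = base 0x291a + off 0x08 + 2 + imm -6 = 0x291e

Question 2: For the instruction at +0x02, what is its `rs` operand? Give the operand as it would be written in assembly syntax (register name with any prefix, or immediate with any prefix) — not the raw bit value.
off 0x02: read 9e 24 as big → 0x9e24
  opcode bits[15:10]=0x27: band/RR
  rd@[9:6]=0x8 ⇒ x8
  rs@[5:2]=0x9 ⇒ x9

x9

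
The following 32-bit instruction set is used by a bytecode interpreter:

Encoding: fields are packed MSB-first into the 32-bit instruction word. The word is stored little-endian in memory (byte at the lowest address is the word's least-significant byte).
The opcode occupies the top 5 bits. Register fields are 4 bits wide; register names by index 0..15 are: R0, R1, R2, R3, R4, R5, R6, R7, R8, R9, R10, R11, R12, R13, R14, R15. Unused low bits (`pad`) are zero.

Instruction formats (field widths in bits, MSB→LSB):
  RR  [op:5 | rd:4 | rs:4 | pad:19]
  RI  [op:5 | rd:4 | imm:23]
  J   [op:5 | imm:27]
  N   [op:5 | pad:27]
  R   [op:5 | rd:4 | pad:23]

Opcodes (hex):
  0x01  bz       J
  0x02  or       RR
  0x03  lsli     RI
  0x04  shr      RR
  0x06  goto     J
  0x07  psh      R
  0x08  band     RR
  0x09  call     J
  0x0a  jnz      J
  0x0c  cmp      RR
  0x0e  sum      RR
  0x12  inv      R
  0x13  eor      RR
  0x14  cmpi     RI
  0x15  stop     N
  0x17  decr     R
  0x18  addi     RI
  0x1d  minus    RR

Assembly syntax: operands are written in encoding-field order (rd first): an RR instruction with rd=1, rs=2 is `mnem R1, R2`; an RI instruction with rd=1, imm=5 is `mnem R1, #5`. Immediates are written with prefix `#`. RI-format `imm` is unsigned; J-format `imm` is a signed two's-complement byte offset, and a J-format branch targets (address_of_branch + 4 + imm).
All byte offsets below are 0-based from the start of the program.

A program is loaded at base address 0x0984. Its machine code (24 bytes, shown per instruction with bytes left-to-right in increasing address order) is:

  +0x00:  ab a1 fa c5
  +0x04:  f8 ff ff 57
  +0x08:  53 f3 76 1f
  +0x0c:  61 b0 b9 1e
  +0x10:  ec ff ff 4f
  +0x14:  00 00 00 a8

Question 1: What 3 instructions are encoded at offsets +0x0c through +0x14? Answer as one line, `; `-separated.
+0x0c: 61 b0 b9 1e ⇒ word 0x1eb9b061 (little)
  top 5b → 0x3 → lsli [RI]
  rd@[26:23]=0xd ⇒ R13
  imm@[22:0]=0x39b061 ⇒ #3780705
+0x10: ec ff ff 4f ⇒ word 0x4fffffec (little)
  top 5b → 0x9 → call [J]
  imm@[26:0]=0x7ffffec (s27→-20) ⇒ #-20
+0x14: 00 00 00 a8 ⇒ word 0xa8000000 (little)
  top 5b → 0x15 → stop [N]

lsli R13, #3780705; call #-20; stop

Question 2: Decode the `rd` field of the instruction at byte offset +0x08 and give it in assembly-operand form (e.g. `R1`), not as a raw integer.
R14

[08] 53 f3 76 1f → 0x1f76f353
  op=0x1f76f353>>27=0x3 ⇒ lsli (RI)
  rd@[26:23]=0xe ⇒ R14
  imm@[22:0]=0x76f353 ⇒ #7795539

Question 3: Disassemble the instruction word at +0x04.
+0x04: f8 ff ff 57 ⇒ word 0x57fffff8 (little)
  opcode bits[31:27]=0xa: jnz/J
  [26:0] imm=134217720 (s27→-8) = #-8

jnz #-8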